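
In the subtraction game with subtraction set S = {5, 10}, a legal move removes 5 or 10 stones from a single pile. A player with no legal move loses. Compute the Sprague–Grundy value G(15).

n :  0  1  2  3  4  5  6  7  8  9 10 11 12 13 14 15
G :  0  0  0  0  0  1  1  1  1  1  2  2  2  2  2  0

0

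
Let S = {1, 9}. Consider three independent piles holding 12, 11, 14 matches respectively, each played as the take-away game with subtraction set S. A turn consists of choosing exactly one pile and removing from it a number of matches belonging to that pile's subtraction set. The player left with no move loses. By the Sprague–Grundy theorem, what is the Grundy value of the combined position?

1

All piles use S = {1, 9}:
n :  0  1  2  3  4  5  6  7  8  9 10 11 12 13 14
G :  0  1  0  1  0  1  0  1  0  1  0  1  0  1  0
Pile A: G(12) = 0.
Pile B: G(11) = 1.
Pile C: G(14) = 0.
Combined Grundy value = 0 ⊕ 1 ⊕ 0 = 1.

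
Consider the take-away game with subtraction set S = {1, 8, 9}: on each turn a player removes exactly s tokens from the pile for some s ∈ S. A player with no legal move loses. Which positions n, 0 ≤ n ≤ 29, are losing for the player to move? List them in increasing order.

0, 2, 4, 6, 16, 18, 20, 22

n :  0  1  2  3  4  5  6  7  8  9 10 11 12 13 14 15 16 17 18 19 20 21 22 23 24 25 26 27 28 29
G :  0  1  0  1  0  1  0  1  2  3  2  3  2  3  2  3  0  1  0  1  0  1  0  1  2  3  2  3  2  3
P-positions are exactly the n with G(n) = 0.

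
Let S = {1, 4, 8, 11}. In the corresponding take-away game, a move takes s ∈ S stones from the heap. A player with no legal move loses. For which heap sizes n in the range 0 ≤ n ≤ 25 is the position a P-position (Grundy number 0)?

0, 2, 5, 7, 12, 14, 17, 19, 24

n :  0  1  2  3  4  5  6  7  8  9 10 11 12 13 14 15 16 17 18 19 20 21 22 23 24 25
G :  0  1  0  1  2  0  1  0  1  2  3  2  0  1  0  1  2  0  1  0  1  2  3  2  0  1
P-positions are exactly the n with G(n) = 0.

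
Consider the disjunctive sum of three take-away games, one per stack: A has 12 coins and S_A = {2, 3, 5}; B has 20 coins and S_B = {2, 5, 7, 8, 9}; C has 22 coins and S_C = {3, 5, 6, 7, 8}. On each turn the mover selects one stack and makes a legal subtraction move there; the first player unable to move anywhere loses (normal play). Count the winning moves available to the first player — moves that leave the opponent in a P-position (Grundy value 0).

2

Stack A, S = {2, 3, 5}:
G(0) = 0
G(1) = mex{} = 0
G(2) = mex{0} = 1
G(3) = mex{0,0} = 1
G(4) = mex{1,0} = 2
G(5) = mex{1,1,0} = 2
G(6) = mex{2,1,0} = 3
G(7) = mex{2,2,1} = 0
G(8) = mex{3,2,1} = 0
G(9) = mex{0,3,2} = 1
G(10) = mex{0,0,2} = 1
G(11) = mex{1,0,3} = 2
G(12) = mex{1,1,0} = 2
G_A(12) = 2.
Stack B, S = {2, 5, 7, 8, 9}:
G(0) = 0
G(1) = mex{} = 0
G(2) = mex{0} = 1
G(3) = mex{0} = 1
G(4) = mex{1} = 0
G(5) = mex{1,0} = 2
G(6) = mex{0,0} = 1
G(7) = mex{2,1,0} = 3
G(8) = mex{1,1,0,0} = 2
G(9) = mex{3,0,1,0,0} = 2
G(10) = mex{2,2,1,1,0} = 3
G(11) = mex{2,1,0,1,1} = 3
G(12) = mex{3,3,2,0,1} = 4
G(13) = mex{3,2,1,2,0} = 4
G(14) = mex{4,2,3,1,2} = 0
G(15) = mex{4,3,2,3,1} = 0
G(16) = mex{0,3,2,2,3} = 1
G(17) = mex{0,4,3,2,2} = 1
G(18) = mex{1,4,3,3,2} = 0
G(19) = mex{1,0,4,3,3} = 2
G(20) = mex{0,0,4,4,3} = 1
G_B(20) = 1.
Stack C, S = {3, 5, 6, 7, 8}:
G(0) = 0
G(1) = mex{} = 0
G(2) = mex{} = 0
G(3) = mex{0} = 1
G(4) = mex{0} = 1
G(5) = mex{0,0} = 1
G(6) = mex{1,0,0} = 2
G(7) = mex{1,0,0,0} = 2
G(8) = mex{1,1,0,0,0} = 2
G(9) = mex{2,1,1,0,0} = 3
G(10) = mex{2,1,1,1,0} = 3
G(11) = mex{2,2,1,1,1} = 0
G(12) = mex{3,2,2,1,1} = 0
G(13) = mex{3,2,2,2,1} = 0
G(14) = mex{0,3,2,2,2} = 1
G(15) = mex{0,3,3,2,2} = 1
G(16) = mex{0,0,3,3,2} = 1
G(17) = mex{1,0,0,3,3} = 2
G(18) = mex{1,0,0,0,3} = 2
G(19) = mex{1,1,0,0,0} = 2
G(20) = mex{2,1,1,0,0} = 3
G(21) = mex{2,1,1,1,0} = 3
G(22) = mex{2,2,1,1,1} = 0
G_C(22) = 0.
Combined Grundy value = 2 ⊕ 1 ⊕ 0 = 3.
A winning move leaves total XOR = 0, i.e. changes one component's Grundy value g to g ⊕ X where X is the current total.
Stack A: need g' = 2⊕3 = 1. Options: 12−2→G=1, 12−3→G=1, 12−5→G=0. Hits: 2.
Stack B: need g' = 1⊕3 = 2. Options: 20−2→G=0, 20−5→G=0, 20−7→G=4, 20−8→G=4, 20−9→G=3. Hits: 0.
Stack C: need g' = 0⊕3 = 3. Options: 22−3→G=2, 22−5→G=2, 22−6→G=1, 22−7→G=1, 22−8→G=1. Hits: 0.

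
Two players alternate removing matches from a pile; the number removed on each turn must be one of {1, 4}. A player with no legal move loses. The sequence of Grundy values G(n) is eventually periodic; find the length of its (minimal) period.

5

G(0) = 0
G(1) = mex{0} = 1
G(2) = mex{1} = 0
G(3) = mex{0} = 1
G(4) = mex{1,0} = 2
G(5) = mex{2,1} = 0
G(6) = mex{0,0} = 1
G(7) = mex{1,1} = 0
G(8) = mex{0,2} = 1
G(9) = mex{1,0} = 2
G(10) = mex{2,1} = 0
G(11) = mex{0,0} = 1
G(12) = mex{1,1} = 0
G(13) = mex{0,2} = 1
G(14) = mex{1,0} = 2
G(n+5) = G(n) holds for n = 0,…,3 (a full window of length max(S) = 4), so the sequence is purely periodic with period 5.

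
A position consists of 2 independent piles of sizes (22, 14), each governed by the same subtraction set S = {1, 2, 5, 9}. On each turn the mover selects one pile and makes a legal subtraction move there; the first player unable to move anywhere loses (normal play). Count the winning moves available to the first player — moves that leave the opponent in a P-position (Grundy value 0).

4

All piles use S = {1, 2, 5, 9}:
n :  0  1  2  3  4  5  6  7  8  9 10 11 12 13 14 15 16 17 18 19 20 21 22
G :  0  1  2  0  1  2  0  1  2  3  0  1  2  0  1  2  0  1  2  3  0  1  2
Pile A: G(22) = 2.
Pile B: G(14) = 1.
Combined Grundy value = 2 ⊕ 1 = 3.
A winning move leaves total XOR = 0, i.e. changes one component's Grundy value g to g ⊕ X where X is the current total.
Pile A: need g' = 2⊕3 = 1. Options: 22−1→G=1, 22−2→G=0, 22−5→G=1, 22−9→G=0. Hits: 2.
Pile B: need g' = 1⊕3 = 2. Options: 14−1→G=0, 14−2→G=2, 14−5→G=3, 14−9→G=2. Hits: 2.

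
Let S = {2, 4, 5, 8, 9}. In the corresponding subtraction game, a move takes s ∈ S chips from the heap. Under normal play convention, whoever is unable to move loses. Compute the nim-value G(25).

G(0) = 0
G(1) = mex{} = 0
G(2) = mex{0} = 1
G(3) = mex{0} = 1
G(4) = mex{1,0} = 2
G(5) = mex{1,0,0} = 2
G(6) = mex{2,1,0} = 3
G(7) = mex{2,1,1} = 0
G(8) = mex{3,2,1,0} = 4
G(9) = mex{0,2,2,0,0} = 1
G(10) = mex{4,3,2,1,0} = 5
G(11) = mex{1,0,3,1,1} = 2
G(12) = mex{5,4,0,2,1} = 3
G(13) = mex{2,1,4,2,2} = 0
G(14) = mex{3,5,1,3,2} = 0
G(15) = mex{0,2,5,0,3} = 1
G(16) = mex{0,3,2,4,0} = 1
G(17) = mex{1,0,3,1,4} = 2
G(18) = mex{1,0,0,5,1} = 2
G(19) = mex{2,1,0,2,5} = 3
G(20) = mex{2,1,1,3,2} = 0
G(21) = mex{3,2,1,0,3} = 4
G(22) = mex{0,2,2,0,0} = 1
G(23) = mex{4,3,2,1,0} = 5
G(24) = mex{1,0,3,1,1} = 2
G(25) = mex{5,4,0,2,1} = 3

3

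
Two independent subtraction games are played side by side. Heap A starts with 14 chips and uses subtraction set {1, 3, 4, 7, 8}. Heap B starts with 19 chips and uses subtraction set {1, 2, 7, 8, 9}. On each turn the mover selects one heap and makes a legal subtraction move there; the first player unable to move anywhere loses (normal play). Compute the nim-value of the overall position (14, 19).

1

Heap A, S = {1, 3, 4, 7, 8}:
n :  0  1  2  3  4  5  6  7  8  9 10 11 12 13 14
G :  0  1  0  1  2  3  2  3  4  5  4  0  1  0  1
G_A(14) = 1.
Heap B, S = {1, 2, 7, 8, 9}:
n :  0  1  2  3  4  5  6  7  8  9 10 11 12 13 14 15 16 17 18 19
G :  0  1  2  0  1  2  0  1  2  3  4  5  3  4  5  3  0  1  2  0
G_B(19) = 0.
Combined Grundy value = 1 ⊕ 0 = 1.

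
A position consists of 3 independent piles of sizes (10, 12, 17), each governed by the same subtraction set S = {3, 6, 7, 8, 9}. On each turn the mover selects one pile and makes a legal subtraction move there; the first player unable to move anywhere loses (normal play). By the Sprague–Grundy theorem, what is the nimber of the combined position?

2

All piles use S = {3, 6, 7, 8, 9}:
n :  0  1  2  3  4  5  6  7  8  9 10 11 12 13 14 15 16 17
G :  0  0  0  1  1  1  2  2  2  3  3  3  0  0  0  1  1  1
Pile A: G(10) = 3.
Pile B: G(12) = 0.
Pile C: G(17) = 1.
Combined Grundy value = 3 ⊕ 0 ⊕ 1 = 2.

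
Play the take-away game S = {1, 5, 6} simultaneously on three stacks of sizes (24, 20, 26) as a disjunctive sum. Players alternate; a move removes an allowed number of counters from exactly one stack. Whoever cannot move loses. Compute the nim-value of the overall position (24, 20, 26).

All stacks use S = {1, 5, 6}:
n :  0  1  2  3  4  5  6  7  8  9 10 11 12 13 14 15 16 17 18 19 20 21 22 23 24 25 26
G :  0  1  0  1  0  1  2  3  2  3  2  0  1  0  1  0  1  2  3  2  3  2  0  1  0  1  0
Stack A: G(24) = 0.
Stack B: G(20) = 3.
Stack C: G(26) = 0.
Combined Grundy value = 0 ⊕ 3 ⊕ 0 = 3.

3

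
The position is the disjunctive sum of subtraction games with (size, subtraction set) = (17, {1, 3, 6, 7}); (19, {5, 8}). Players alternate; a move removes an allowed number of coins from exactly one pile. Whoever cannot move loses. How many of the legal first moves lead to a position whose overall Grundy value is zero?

0

Pile A, S = {1, 3, 6, 7}:
n :  0  1  2  3  4  5  6  7  8  9 10 11 12 13 14 15 16 17
G :  0  1  0  1  0  1  2  3  2  3  2  3  0  1  0  1  0  1
G_A(17) = 1.
Pile B, S = {5, 8}:
n :  0  1  2  3  4  5  6  7  8  9 10 11 12 13 14 15 16 17 18 19
G :  0  0  0  0  0  1  1  1  1  1  2  2  2  0  0  0  0  0  1  1
G_B(19) = 1.
Combined Grundy value = 1 ⊕ 1 = 0.
A winning move leaves total XOR = 0, i.e. changes one component's Grundy value g to g ⊕ X where X is the current total.
Pile A: target g' = 1⊕0 = 1, but every legal move changes the Grundy value (mex property), so 0 moves.
Pile B: target g' = 1⊕0 = 1, but every legal move changes the Grundy value (mex property), so 0 moves.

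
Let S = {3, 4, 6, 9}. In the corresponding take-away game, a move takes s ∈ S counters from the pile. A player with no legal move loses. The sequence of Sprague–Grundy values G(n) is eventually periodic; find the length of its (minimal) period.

12

G(0) = 0
G(1) = mex{} = 0
G(2) = mex{} = 0
G(3) = mex{0} = 1
G(4) = mex{0,0} = 1
G(5) = mex{0,0} = 1
G(6) = mex{1,0,0} = 2
G(7) = mex{1,1,0} = 2
G(8) = mex{1,1,0} = 2
G(9) = mex{2,1,1,0} = 3
G(10) = mex{2,2,1,0} = 3
G(11) = mex{2,2,1,0} = 3
G(12) = mex{3,2,2,1} = 0
G(13) = mex{3,3,2,1} = 0
G(14) = mex{3,3,2,1} = 0
G(15) = mex{0,3,3,2} = 1
G(16) = mex{0,0,3,2} = 1
G(17) = mex{0,0,3,2} = 1
G(18) = mex{1,0,0,3} = 2
G(19) = mex{1,1,0,3} = 2
G(20) = mex{1,1,0,3} = 2
G(21) = mex{2,1,1,0} = 3
G(22) = mex{2,2,1,0} = 3
G(23) = mex{2,2,1,0} = 3
G(24) = mex{3,2,2,1} = 0
G(25) = mex{3,3,2,1} = 0
G(n+12) = G(n) holds for n = 0,…,8 (a full window of length max(S) = 9), so the sequence is purely periodic with period 12.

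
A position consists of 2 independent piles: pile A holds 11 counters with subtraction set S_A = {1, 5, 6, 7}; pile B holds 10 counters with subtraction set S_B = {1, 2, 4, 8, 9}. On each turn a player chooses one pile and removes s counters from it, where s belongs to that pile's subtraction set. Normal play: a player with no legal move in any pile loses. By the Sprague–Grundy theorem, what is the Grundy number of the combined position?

7

Pile A, S = {1, 5, 6, 7}:
G(0) = 0
G(1) = mex{0} = 1
G(2) = mex{1} = 0
G(3) = mex{0} = 1
G(4) = mex{1} = 0
G(5) = mex{0,0} = 1
G(6) = mex{1,1,0} = 2
G(7) = mex{2,0,1,0} = 3
G(8) = mex{3,1,0,1} = 2
G(9) = mex{2,0,1,0} = 3
G(10) = mex{3,1,0,1} = 2
G(11) = mex{2,2,1,0} = 3
G_A(11) = 3.
Pile B, S = {1, 2, 4, 8, 9}:
n :  0  1  2  3  4  5  6  7  8  9 10
G :  0  1  2  0  1  2  0  1  2  3  4
G_B(10) = 4.
Combined Grundy value = 3 ⊕ 4 = 7.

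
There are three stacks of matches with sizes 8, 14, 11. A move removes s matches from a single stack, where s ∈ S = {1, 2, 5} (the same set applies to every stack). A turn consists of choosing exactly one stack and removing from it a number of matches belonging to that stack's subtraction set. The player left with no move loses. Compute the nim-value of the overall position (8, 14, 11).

All stacks use S = {1, 2, 5}:
n :  0  1  2  3  4  5  6  7  8  9 10 11 12 13 14
G :  0  1  2  0  1  2  0  1  2  0  1  2  0  1  2
Stack A: G(8) = 2.
Stack B: G(14) = 2.
Stack C: G(11) = 2.
Combined Grundy value = 2 ⊕ 2 ⊕ 2 = 2.

2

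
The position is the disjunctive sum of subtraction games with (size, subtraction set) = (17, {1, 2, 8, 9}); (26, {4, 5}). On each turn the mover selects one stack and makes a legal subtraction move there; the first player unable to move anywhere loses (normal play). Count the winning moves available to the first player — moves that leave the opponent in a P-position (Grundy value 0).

Stack A, S = {1, 2, 8, 9}:
n :  0  1  2  3  4  5  6  7  8  9 10 11 12 13 14 15 16 17
G :  0  1  2  0  1  2  0  1  2  3  0  1  2  0  1  2  0  1
G_A(17) = 1.
Stack B, S = {4, 5}:
n :  0  1  2  3  4  5  6  7  8  9 10 11 12 13 14 15 16 17 18 19 20 21 22 23 24 25 26
G :  0  0  0  0  1  1  1  1  2  0  0  0  0  1  1  1  1  2  0  0  0  0  1  1  1  1  2
G_B(26) = 2.
Combined Grundy value = 1 ⊕ 2 = 3.
A winning move leaves total XOR = 0, i.e. changes one component's Grundy value g to g ⊕ X where X is the current total.
Stack A: need g' = 1⊕3 = 2. Options: 17−1→G=0, 17−2→G=2, 17−8→G=3, 17−9→G=2. Hits: 2.
Stack B: need g' = 2⊕3 = 1. Options: 26−4→G=1, 26−5→G=0. Hits: 1.

3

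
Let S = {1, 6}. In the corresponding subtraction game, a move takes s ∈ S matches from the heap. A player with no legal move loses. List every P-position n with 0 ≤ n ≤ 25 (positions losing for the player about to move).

G(0) = 0
G(1) = mex{0} = 1
G(2) = mex{1} = 0
G(3) = mex{0} = 1
G(4) = mex{1} = 0
G(5) = mex{0} = 1
G(6) = mex{1,0} = 2
G(7) = mex{2,1} = 0
G(8) = mex{0,0} = 1
G(9) = mex{1,1} = 0
G(10) = mex{0,0} = 1
G(11) = mex{1,1} = 0
G(12) = mex{0,2} = 1
G(13) = mex{1,0} = 2
G(14) = mex{2,1} = 0
G(15) = mex{0,0} = 1
G(16) = mex{1,1} = 0
G(17) = mex{0,0} = 1
G(18) = mex{1,1} = 0
G(19) = mex{0,2} = 1
G(20) = mex{1,0} = 2
G(21) = mex{2,1} = 0
G(22) = mex{0,0} = 1
G(23) = mex{1,1} = 0
G(24) = mex{0,0} = 1
G(25) = mex{1,1} = 0
P-positions are exactly the n with G(n) = 0.

0, 2, 4, 7, 9, 11, 14, 16, 18, 21, 23, 25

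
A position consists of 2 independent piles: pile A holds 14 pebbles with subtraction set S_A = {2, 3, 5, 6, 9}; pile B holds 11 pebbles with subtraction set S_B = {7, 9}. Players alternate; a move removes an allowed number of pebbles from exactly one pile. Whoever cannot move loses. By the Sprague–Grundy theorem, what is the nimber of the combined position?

Pile A, S = {2, 3, 5, 6, 9}:
G(0) = 0
G(1) = mex{} = 0
G(2) = mex{0} = 1
G(3) = mex{0,0} = 1
G(4) = mex{1,0} = 2
G(5) = mex{1,1,0} = 2
G(6) = mex{2,1,0,0} = 3
G(7) = mex{2,2,1,0} = 3
G(8) = mex{3,2,1,1} = 0
G(9) = mex{3,3,2,1,0} = 4
G(10) = mex{0,3,2,2,0} = 1
G(11) = mex{4,0,3,2,1} = 5
G(12) = mex{1,4,3,3,1} = 0
G(13) = mex{5,1,0,3,2} = 4
G(14) = mex{0,5,4,0,2} = 1
G_A(14) = 1.
Pile B, S = {7, 9}:
G(0) = 0
G(1) = mex{} = 0
G(2) = mex{} = 0
G(3) = mex{} = 0
G(4) = mex{} = 0
G(5) = mex{} = 0
G(6) = mex{} = 0
G(7) = mex{0} = 1
G(8) = mex{0} = 1
G(9) = mex{0,0} = 1
G(10) = mex{0,0} = 1
G(11) = mex{0,0} = 1
G_B(11) = 1.
Combined Grundy value = 1 ⊕ 1 = 0.

0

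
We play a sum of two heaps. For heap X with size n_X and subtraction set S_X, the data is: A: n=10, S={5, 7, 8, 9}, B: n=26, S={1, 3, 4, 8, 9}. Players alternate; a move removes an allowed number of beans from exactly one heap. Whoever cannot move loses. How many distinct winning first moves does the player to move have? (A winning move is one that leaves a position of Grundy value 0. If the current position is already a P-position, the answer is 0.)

5

Heap A, S = {5, 7, 8, 9}:
G(0) = 0
G(1) = mex{} = 0
G(2) = mex{} = 0
G(3) = mex{} = 0
G(4) = mex{} = 0
G(5) = mex{0} = 1
G(6) = mex{0} = 1
G(7) = mex{0,0} = 1
G(8) = mex{0,0,0} = 1
G(9) = mex{0,0,0,0} = 1
G(10) = mex{1,0,0,0} = 2
G_A(10) = 2.
Heap B, S = {1, 3, 4, 8, 9}:
G(0) = 0
G(1) = mex{0} = 1
G(2) = mex{1} = 0
G(3) = mex{0,0} = 1
G(4) = mex{1,1,0} = 2
G(5) = mex{2,0,1} = 3
G(6) = mex{3,1,0} = 2
G(7) = mex{2,2,1} = 0
G(8) = mex{0,3,2,0} = 1
G(9) = mex{1,2,3,1,0} = 4
G(10) = mex{4,0,2,0,1} = 3
G(11) = mex{3,1,0,1,0} = 2
G(12) = mex{2,4,1,2,1} = 0
G(13) = mex{0,3,4,3,2} = 1
G(14) = mex{1,2,3,2,3} = 0
G(15) = mex{0,0,2,0,2} = 1
G(16) = mex{1,1,0,1,0} = 2
G(17) = mex{2,0,1,4,1} = 3
G(18) = mex{3,1,0,3,4} = 2
G(19) = mex{2,2,1,2,3} = 0
G(20) = mex{0,3,2,0,2} = 1
G(21) = mex{1,2,3,1,0} = 4
G(22) = mex{4,0,2,0,1} = 3
G(23) = mex{3,1,0,1,0} = 2
G(24) = mex{2,4,1,2,1} = 0
G(25) = mex{0,3,4,3,2} = 1
G(26) = mex{1,2,3,2,3} = 0
G_B(26) = 0.
Combined Grundy value = 2 ⊕ 0 = 2.
A winning move leaves total XOR = 0, i.e. changes one component's Grundy value g to g ⊕ X where X is the current total.
Heap A: need g' = 2⊕2 = 0. Options: 10−5→G=1, 10−7→G=0, 10−8→G=0, 10−9→G=0. Hits: 3.
Heap B: need g' = 0⊕2 = 2. Options: 26−1→G=1, 26−3→G=2, 26−4→G=3, 26−8→G=2, 26−9→G=3. Hits: 2.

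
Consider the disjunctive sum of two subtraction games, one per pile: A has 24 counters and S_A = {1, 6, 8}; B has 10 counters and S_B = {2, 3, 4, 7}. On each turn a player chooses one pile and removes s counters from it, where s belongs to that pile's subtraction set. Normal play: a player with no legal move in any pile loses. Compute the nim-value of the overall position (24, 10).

Pile A, S = {1, 6, 8}:
G(0) = 0
G(1) = mex{0} = 1
G(2) = mex{1} = 0
G(3) = mex{0} = 1
G(4) = mex{1} = 0
G(5) = mex{0} = 1
G(6) = mex{1,0} = 2
G(7) = mex{2,1} = 0
G(8) = mex{0,0,0} = 1
G(9) = mex{1,1,1} = 0
G(10) = mex{0,0,0} = 1
G(11) = mex{1,1,1} = 0
G(12) = mex{0,2,0} = 1
G(13) = mex{1,0,1} = 2
G(14) = mex{2,1,2} = 0
G(15) = mex{0,0,0} = 1
G(16) = mex{1,1,1} = 0
G(17) = mex{0,0,0} = 1
G(18) = mex{1,1,1} = 0
G(19) = mex{0,2,0} = 1
G(20) = mex{1,0,1} = 2
G(21) = mex{2,1,2} = 0
G(22) = mex{0,0,0} = 1
G(23) = mex{1,1,1} = 0
G(24) = mex{0,0,0} = 1
G_A(24) = 1.
Pile B, S = {2, 3, 4, 7}:
G(0) = 0
G(1) = mex{} = 0
G(2) = mex{0} = 1
G(3) = mex{0,0} = 1
G(4) = mex{1,0,0} = 2
G(5) = mex{1,1,0} = 2
G(6) = mex{2,1,1} = 0
G(7) = mex{2,2,1,0} = 3
G(8) = mex{0,2,2,0} = 1
G(9) = mex{3,0,2,1} = 4
G(10) = mex{1,3,0,1} = 2
G_B(10) = 2.
Combined Grundy value = 1 ⊕ 2 = 3.

3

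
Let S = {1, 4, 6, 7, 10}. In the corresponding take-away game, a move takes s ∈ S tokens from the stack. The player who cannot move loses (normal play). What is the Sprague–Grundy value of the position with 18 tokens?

0

n :  0  1  2  3  4  5  6  7  8  9 10 11 12 13 14 15 16 17 18
G :  0  1  0  1  2  0  1  2  3  2  3  4  2  0  1  5  0  1  0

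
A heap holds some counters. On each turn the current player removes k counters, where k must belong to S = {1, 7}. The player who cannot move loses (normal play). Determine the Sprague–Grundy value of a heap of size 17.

G(0) = 0
G(1) = mex{0} = 1
G(2) = mex{1} = 0
G(3) = mex{0} = 1
G(4) = mex{1} = 0
G(5) = mex{0} = 1
G(6) = mex{1} = 0
G(7) = mex{0,0} = 1
G(8) = mex{1,1} = 0
G(9) = mex{0,0} = 1
G(10) = mex{1,1} = 0
G(11) = mex{0,0} = 1
G(12) = mex{1,1} = 0
G(13) = mex{0,0} = 1
G(14) = mex{1,1} = 0
G(15) = mex{0,0} = 1
G(16) = mex{1,1} = 0
G(17) = mex{0,0} = 1

1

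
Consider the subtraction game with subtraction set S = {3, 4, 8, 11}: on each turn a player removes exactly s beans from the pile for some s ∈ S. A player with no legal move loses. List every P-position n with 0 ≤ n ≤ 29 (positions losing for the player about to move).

0, 1, 2, 7, 14, 16, 21, 23, 28

n :  0  1  2  3  4  5  6  7  8  9 10 11 12 13 14 15 16 17 18 19 20 21 22 23 24 25 26 27 28 29
G :  0  0  0  1  1  1  2  0  2  3  1  3  4  2  0  2  0  1  3  1  2  0  2  0  1  3  1  2  0  2
P-positions are exactly the n with G(n) = 0.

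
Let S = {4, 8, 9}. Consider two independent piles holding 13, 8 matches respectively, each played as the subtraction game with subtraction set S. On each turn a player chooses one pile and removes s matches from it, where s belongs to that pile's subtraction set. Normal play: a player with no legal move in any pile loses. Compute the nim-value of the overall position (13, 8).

2

All piles use S = {4, 8, 9}:
n :  0  1  2  3  4  5  6  7  8  9 10 11 12 13
G :  0  0  0  0  1  1  1  1  2  2  2  2  3  0
Pile A: G(13) = 0.
Pile B: G(8) = 2.
Combined Grundy value = 0 ⊕ 2 = 2.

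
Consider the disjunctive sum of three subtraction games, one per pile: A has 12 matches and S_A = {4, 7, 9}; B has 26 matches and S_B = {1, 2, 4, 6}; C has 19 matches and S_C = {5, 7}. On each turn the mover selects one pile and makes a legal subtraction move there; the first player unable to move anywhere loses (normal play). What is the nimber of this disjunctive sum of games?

Pile A, S = {4, 7, 9}:
G(0) = 0
G(1) = mex{} = 0
G(2) = mex{} = 0
G(3) = mex{} = 0
G(4) = mex{0} = 1
G(5) = mex{0} = 1
G(6) = mex{0} = 1
G(7) = mex{0,0} = 1
G(8) = mex{1,0} = 2
G(9) = mex{1,0,0} = 2
G(10) = mex{1,0,0} = 2
G(11) = mex{1,1,0} = 2
G(12) = mex{2,1,0} = 3
G_A(12) = 3.
Pile B, S = {1, 2, 4, 6}:
G(0) = 0
G(1) = mex{0} = 1
G(2) = mex{1,0} = 2
G(3) = mex{2,1} = 0
G(4) = mex{0,2,0} = 1
G(5) = mex{1,0,1} = 2
G(6) = mex{2,1,2,0} = 3
G(7) = mex{3,2,0,1} = 4
G(8) = mex{4,3,1,2} = 0
G(9) = mex{0,4,2,0} = 1
G(10) = mex{1,0,3,1} = 2
G(11) = mex{2,1,4,2} = 0
G(12) = mex{0,2,0,3} = 1
G(13) = mex{1,0,1,4} = 2
G(14) = mex{2,1,2,0} = 3
G(15) = mex{3,2,0,1} = 4
G(16) = mex{4,3,1,2} = 0
G(17) = mex{0,4,2,0} = 1
G(18) = mex{1,0,3,1} = 2
G(19) = mex{2,1,4,2} = 0
G(20) = mex{0,2,0,3} = 1
G(21) = mex{1,0,1,4} = 2
G(22) = mex{2,1,2,0} = 3
G(23) = mex{3,2,0,1} = 4
G(24) = mex{4,3,1,2} = 0
G(25) = mex{0,4,2,0} = 1
G(26) = mex{1,0,3,1} = 2
G_B(26) = 2.
Pile C, S = {5, 7}:
G(0) = 0
G(1) = mex{} = 0
G(2) = mex{} = 0
G(3) = mex{} = 0
G(4) = mex{} = 0
G(5) = mex{0} = 1
G(6) = mex{0} = 1
G(7) = mex{0,0} = 1
G(8) = mex{0,0} = 1
G(9) = mex{0,0} = 1
G(10) = mex{1,0} = 2
G(11) = mex{1,0} = 2
G(12) = mex{1,1} = 0
G(13) = mex{1,1} = 0
G(14) = mex{1,1} = 0
G(15) = mex{2,1} = 0
G(16) = mex{2,1} = 0
G(17) = mex{0,2} = 1
G(18) = mex{0,2} = 1
G(19) = mex{0,0} = 1
G_C(19) = 1.
Combined Grundy value = 3 ⊕ 2 ⊕ 1 = 0.

0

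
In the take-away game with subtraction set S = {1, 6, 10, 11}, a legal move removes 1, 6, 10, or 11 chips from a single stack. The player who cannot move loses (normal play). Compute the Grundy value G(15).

2

n :  0  1  2  3  4  5  6  7  8  9 10 11 12 13 14 15
G :  0  1  0  1  0  1  2  0  1  0  1  2  3  2  3  2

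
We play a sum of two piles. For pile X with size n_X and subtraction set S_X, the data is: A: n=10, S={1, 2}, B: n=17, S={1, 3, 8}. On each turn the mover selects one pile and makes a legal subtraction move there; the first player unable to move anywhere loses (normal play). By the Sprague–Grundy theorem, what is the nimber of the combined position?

1

Pile A, S = {1, 2}:
n :  0  1  2  3  4  5  6  7  8  9 10
G :  0  1  2  0  1  2  0  1  2  0  1
G_A(10) = 1.
Pile B, S = {1, 3, 8}:
n :  0  1  2  3  4  5  6  7  8  9 10 11 12 13 14 15 16 17
G :  0  1  0  1  0  1  0  1  2  3  2  0  1  0  1  0  1  0
G_B(17) = 0.
Combined Grundy value = 1 ⊕ 0 = 1.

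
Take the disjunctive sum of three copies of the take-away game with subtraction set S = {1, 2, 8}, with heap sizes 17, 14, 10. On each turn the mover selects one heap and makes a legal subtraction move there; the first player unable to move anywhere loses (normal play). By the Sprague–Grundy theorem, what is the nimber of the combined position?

1

All heaps use S = {1, 2, 8}:
n :  0  1  2  3  4  5  6  7  8  9 10 11 12 13 14 15 16 17
G :  0  1  2  0  1  2  0  1  2  0  1  2  0  1  2  0  1  2
Heap A: G(17) = 2.
Heap B: G(14) = 2.
Heap C: G(10) = 1.
Combined Grundy value = 2 ⊕ 2 ⊕ 1 = 1.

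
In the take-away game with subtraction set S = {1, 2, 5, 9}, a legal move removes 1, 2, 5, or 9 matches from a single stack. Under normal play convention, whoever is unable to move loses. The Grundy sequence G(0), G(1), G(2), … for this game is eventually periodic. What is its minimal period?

G(0) = 0
G(1) = mex{0} = 1
G(2) = mex{1,0} = 2
G(3) = mex{2,1} = 0
G(4) = mex{0,2} = 1
G(5) = mex{1,0,0} = 2
G(6) = mex{2,1,1} = 0
G(7) = mex{0,2,2} = 1
G(8) = mex{1,0,0} = 2
G(9) = mex{2,1,1,0} = 3
G(10) = mex{3,2,2,1} = 0
G(11) = mex{0,3,0,2} = 1
G(12) = mex{1,0,1,0} = 2
G(13) = mex{2,1,2,1} = 0
G(14) = mex{0,2,3,2} = 1
G(15) = mex{1,0,0,0} = 2
G(16) = mex{2,1,1,1} = 0
G(17) = mex{0,2,2,2} = 1
G(18) = mex{1,0,0,3} = 2
G(19) = mex{2,1,1,0} = 3
G(20) = mex{3,2,2,1} = 0
G(21) = mex{0,3,0,2} = 1
G(n+10) = G(n) holds for n = 0,…,8 (a full window of length max(S) = 9), so the sequence is purely periodic with period 10.

10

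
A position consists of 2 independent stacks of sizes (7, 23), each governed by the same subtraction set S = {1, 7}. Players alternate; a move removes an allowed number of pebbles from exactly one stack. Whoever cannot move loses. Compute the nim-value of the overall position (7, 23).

All stacks use S = {1, 7}:
G(0) = 0
G(1) = mex{0} = 1
G(2) = mex{1} = 0
G(3) = mex{0} = 1
G(4) = mex{1} = 0
G(5) = mex{0} = 1
G(6) = mex{1} = 0
G(7) = mex{0,0} = 1
G(8) = mex{1,1} = 0
G(9) = mex{0,0} = 1
G(10) = mex{1,1} = 0
G(11) = mex{0,0} = 1
G(12) = mex{1,1} = 0
G(13) = mex{0,0} = 1
G(14) = mex{1,1} = 0
G(15) = mex{0,0} = 1
G(16) = mex{1,1} = 0
G(17) = mex{0,0} = 1
G(18) = mex{1,1} = 0
G(19) = mex{0,0} = 1
G(20) = mex{1,1} = 0
G(21) = mex{0,0} = 1
G(22) = mex{1,1} = 0
G(23) = mex{0,0} = 1
Stack A: G(7) = 1.
Stack B: G(23) = 1.
Combined Grundy value = 1 ⊕ 1 = 0.

0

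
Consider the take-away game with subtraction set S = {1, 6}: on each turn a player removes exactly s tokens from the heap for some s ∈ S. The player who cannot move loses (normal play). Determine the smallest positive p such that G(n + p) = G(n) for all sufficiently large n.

7

G(0) = 0
G(1) = mex{0} = 1
G(2) = mex{1} = 0
G(3) = mex{0} = 1
G(4) = mex{1} = 0
G(5) = mex{0} = 1
G(6) = mex{1,0} = 2
G(7) = mex{2,1} = 0
G(8) = mex{0,0} = 1
G(9) = mex{1,1} = 0
G(10) = mex{0,0} = 1
G(11) = mex{1,1} = 0
G(12) = mex{0,2} = 1
G(13) = mex{1,0} = 2
G(14) = mex{2,1} = 0
G(15) = mex{0,0} = 1
G(n+7) = G(n) holds for n = 0,…,5 (a full window of length max(S) = 6), so the sequence is purely periodic with period 7.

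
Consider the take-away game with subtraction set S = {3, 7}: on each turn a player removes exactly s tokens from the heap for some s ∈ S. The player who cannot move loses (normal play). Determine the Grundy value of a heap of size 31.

0

n :  0  1  2  3  4  5  6  7  8  9 10 11 12 13 14 15 16 17 18 19 20 21 22 23 24 25 26 27 28 29 30 31
G :  0  0  0  1  1  1  0  2  2  1  0  0  0  1  1  1  0  2  2  1  0  0  0  1  1  1  0  2  2  1  0  0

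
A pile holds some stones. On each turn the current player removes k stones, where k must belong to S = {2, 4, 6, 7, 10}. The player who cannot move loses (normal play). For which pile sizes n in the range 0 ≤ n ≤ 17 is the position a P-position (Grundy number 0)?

0, 1, 9, 12, 17

n :  0  1  2  3  4  5  6  7  8  9 10 11 12 13 14 15 16 17
G :  0  0  1  1  2  2  3  3  4  0  5  1  0  2  1  3  2  0
P-positions are exactly the n with G(n) = 0.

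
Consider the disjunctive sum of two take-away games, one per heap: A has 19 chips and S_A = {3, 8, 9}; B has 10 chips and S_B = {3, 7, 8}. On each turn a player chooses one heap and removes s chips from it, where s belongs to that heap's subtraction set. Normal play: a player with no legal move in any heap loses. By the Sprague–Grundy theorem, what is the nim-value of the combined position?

3

Heap A, S = {3, 8, 9}:
n :  0  1  2  3  4  5  6  7  8  9 10 11 12 13 14 15 16 17 18 19
G :  0  0  0  1  1  1  0  0  2  1  1  3  0  0  2  1  1  0  0  0
G_A(19) = 0.
Heap B, S = {3, 7, 8}:
G(0) = 0
G(1) = mex{} = 0
G(2) = mex{} = 0
G(3) = mex{0} = 1
G(4) = mex{0} = 1
G(5) = mex{0} = 1
G(6) = mex{1} = 0
G(7) = mex{1,0} = 2
G(8) = mex{1,0,0} = 2
G(9) = mex{0,0,0} = 1
G(10) = mex{2,1,0} = 3
G_B(10) = 3.
Combined Grundy value = 0 ⊕ 3 = 3.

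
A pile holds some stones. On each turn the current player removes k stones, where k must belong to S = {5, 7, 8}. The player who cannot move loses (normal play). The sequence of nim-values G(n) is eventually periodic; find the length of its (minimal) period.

13

G(0) = 0
G(1) = mex{} = 0
G(2) = mex{} = 0
G(3) = mex{} = 0
G(4) = mex{} = 0
G(5) = mex{0} = 1
G(6) = mex{0} = 1
G(7) = mex{0,0} = 1
G(8) = mex{0,0,0} = 1
G(9) = mex{0,0,0} = 1
G(10) = mex{1,0,0} = 2
G(11) = mex{1,0,0} = 2
G(12) = mex{1,1,0} = 2
G(13) = mex{1,1,1} = 0
G(14) = mex{1,1,1} = 0
G(15) = mex{2,1,1} = 0
G(16) = mex{2,1,1} = 0
G(17) = mex{2,2,1} = 0
G(18) = mex{0,2,2} = 1
G(19) = mex{0,2,2} = 1
G(20) = mex{0,0,2} = 1
G(21) = mex{0,0,0} = 1
G(22) = mex{0,0,0} = 1
G(23) = mex{1,0,0} = 2
G(24) = mex{1,0,0} = 2
G(25) = mex{1,1,0} = 2
G(26) = mex{1,1,1} = 0
G(27) = mex{1,1,1} = 0
G(n+13) = G(n) holds for n = 0,…,7 (a full window of length max(S) = 8), so the sequence is purely periodic with period 13.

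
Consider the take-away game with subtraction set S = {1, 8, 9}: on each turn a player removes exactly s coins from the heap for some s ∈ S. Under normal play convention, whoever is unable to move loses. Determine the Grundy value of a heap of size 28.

G(0) = 0
G(1) = mex{0} = 1
G(2) = mex{1} = 0
G(3) = mex{0} = 1
G(4) = mex{1} = 0
G(5) = mex{0} = 1
G(6) = mex{1} = 0
G(7) = mex{0} = 1
G(8) = mex{1,0} = 2
G(9) = mex{2,1,0} = 3
G(10) = mex{3,0,1} = 2
G(11) = mex{2,1,0} = 3
G(12) = mex{3,0,1} = 2
G(13) = mex{2,1,0} = 3
G(14) = mex{3,0,1} = 2
G(15) = mex{2,1,0} = 3
G(16) = mex{3,2,1} = 0
G(17) = mex{0,3,2} = 1
G(18) = mex{1,2,3} = 0
G(19) = mex{0,3,2} = 1
G(20) = mex{1,2,3} = 0
G(21) = mex{0,3,2} = 1
G(22) = mex{1,2,3} = 0
G(23) = mex{0,3,2} = 1
G(24) = mex{1,0,3} = 2
G(25) = mex{2,1,0} = 3
G(26) = mex{3,0,1} = 2
G(27) = mex{2,1,0} = 3
G(28) = mex{3,0,1} = 2

2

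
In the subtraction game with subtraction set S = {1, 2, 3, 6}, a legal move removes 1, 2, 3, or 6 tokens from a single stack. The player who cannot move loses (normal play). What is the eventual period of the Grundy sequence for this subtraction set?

G(0) = 0
G(1) = mex{0} = 1
G(2) = mex{1,0} = 2
G(3) = mex{2,1,0} = 3
G(4) = mex{3,2,1} = 0
G(5) = mex{0,3,2} = 1
G(6) = mex{1,0,3,0} = 2
G(7) = mex{2,1,0,1} = 3
G(8) = mex{3,2,1,2} = 0
G(9) = mex{0,3,2,3} = 1
G(10) = mex{1,0,3,0} = 2
G(11) = mex{2,1,0,1} = 3
G(12) = mex{3,2,1,2} = 0
G(13) = mex{0,3,2,3} = 1
G(14) = mex{1,0,3,0} = 2
G(n+4) = G(n) holds for n = 0,…,5 (a full window of length max(S) = 6), so the sequence is purely periodic with period 4.

4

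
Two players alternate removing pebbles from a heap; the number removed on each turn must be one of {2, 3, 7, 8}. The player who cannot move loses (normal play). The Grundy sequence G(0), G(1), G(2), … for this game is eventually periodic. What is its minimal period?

5

G(0) = 0
G(1) = mex{} = 0
G(2) = mex{0} = 1
G(3) = mex{0,0} = 1
G(4) = mex{1,0} = 2
G(5) = mex{1,1} = 0
G(6) = mex{2,1} = 0
G(7) = mex{0,2,0} = 1
G(8) = mex{0,0,0,0} = 1
G(9) = mex{1,0,1,0} = 2
G(10) = mex{1,1,1,1} = 0
G(11) = mex{2,1,2,1} = 0
G(12) = mex{0,2,0,2} = 1
G(13) = mex{0,0,0,0} = 1
G(14) = mex{1,0,1,0} = 2
G(n+5) = G(n) holds for n = 0,…,7 (a full window of length max(S) = 8), so the sequence is purely periodic with period 5.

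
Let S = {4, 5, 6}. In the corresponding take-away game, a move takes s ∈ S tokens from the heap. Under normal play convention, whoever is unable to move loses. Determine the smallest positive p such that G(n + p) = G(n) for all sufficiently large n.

G(0) = 0
G(1) = mex{} = 0
G(2) = mex{} = 0
G(3) = mex{} = 0
G(4) = mex{0} = 1
G(5) = mex{0,0} = 1
G(6) = mex{0,0,0} = 1
G(7) = mex{0,0,0} = 1
G(8) = mex{1,0,0} = 2
G(9) = mex{1,1,0} = 2
G(10) = mex{1,1,1} = 0
G(11) = mex{1,1,1} = 0
G(12) = mex{2,1,1} = 0
G(13) = mex{2,2,1} = 0
G(14) = mex{0,2,2} = 1
G(15) = mex{0,0,2} = 1
G(16) = mex{0,0,0} = 1
G(17) = mex{0,0,0} = 1
G(18) = mex{1,0,0} = 2
G(19) = mex{1,1,0} = 2
G(20) = mex{1,1,1} = 0
G(21) = mex{1,1,1} = 0
G(n+10) = G(n) holds for n = 0,…,5 (a full window of length max(S) = 6), so the sequence is purely periodic with period 10.

10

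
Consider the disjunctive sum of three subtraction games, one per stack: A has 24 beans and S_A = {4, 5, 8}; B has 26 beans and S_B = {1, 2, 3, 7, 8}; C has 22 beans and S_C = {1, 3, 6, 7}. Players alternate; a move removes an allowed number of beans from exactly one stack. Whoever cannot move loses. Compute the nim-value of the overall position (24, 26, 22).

Stack A, S = {4, 5, 8}:
n :  0  1  2  3  4  5  6  7  8  9 10 11 12 13 14 15 16 17 18 19 20 21 22 23 24
G :  0  0  0  0  1  1  1  1  2  2  2  2  0  0  0  0  1  1  1  1  2  2  2  2  0
G_A(24) = 0.
Stack B, S = {1, 2, 3, 7, 8}:
G(0) = 0
G(1) = mex{0} = 1
G(2) = mex{1,0} = 2
G(3) = mex{2,1,0} = 3
G(4) = mex{3,2,1} = 0
G(5) = mex{0,3,2} = 1
G(6) = mex{1,0,3} = 2
G(7) = mex{2,1,0,0} = 3
G(8) = mex{3,2,1,1,0} = 4
G(9) = mex{4,3,2,2,1} = 0
G(10) = mex{0,4,3,3,2} = 1
G(11) = mex{1,0,4,0,3} = 2
G(12) = mex{2,1,0,1,0} = 3
G(13) = mex{3,2,1,2,1} = 0
G(14) = mex{0,3,2,3,2} = 1
G(15) = mex{1,0,3,4,3} = 2
G(16) = mex{2,1,0,0,4} = 3
G(17) = mex{3,2,1,1,0} = 4
G(18) = mex{4,3,2,2,1} = 0
G(19) = mex{0,4,3,3,2} = 1
G(20) = mex{1,0,4,0,3} = 2
G(21) = mex{2,1,0,1,0} = 3
G(22) = mex{3,2,1,2,1} = 0
G(23) = mex{0,3,2,3,2} = 1
G(24) = mex{1,0,3,4,3} = 2
G(25) = mex{2,1,0,0,4} = 3
G(26) = mex{3,2,1,1,0} = 4
G_B(26) = 4.
Stack C, S = {1, 3, 6, 7}:
n :  0  1  2  3  4  5  6  7  8  9 10 11 12 13 14 15 16 17 18 19 20 21 22
G :  0  1  0  1  0  1  2  3  2  3  2  3  0  1  0  1  0  1  2  3  2  3  2
G_C(22) = 2.
Combined Grundy value = 0 ⊕ 4 ⊕ 2 = 6.

6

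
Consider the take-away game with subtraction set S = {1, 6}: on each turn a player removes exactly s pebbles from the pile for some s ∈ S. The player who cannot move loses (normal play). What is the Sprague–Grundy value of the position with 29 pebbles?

G(0) = 0
G(1) = mex{0} = 1
G(2) = mex{1} = 0
G(3) = mex{0} = 1
G(4) = mex{1} = 0
G(5) = mex{0} = 1
G(6) = mex{1,0} = 2
G(7) = mex{2,1} = 0
G(8) = mex{0,0} = 1
G(9) = mex{1,1} = 0
G(10) = mex{0,0} = 1
G(11) = mex{1,1} = 0
G(12) = mex{0,2} = 1
G(13) = mex{1,0} = 2
G(14) = mex{2,1} = 0
G(15) = mex{0,0} = 1
G(16) = mex{1,1} = 0
G(17) = mex{0,0} = 1
G(18) = mex{1,1} = 0
G(19) = mex{0,2} = 1
G(20) = mex{1,0} = 2
G(21) = mex{2,1} = 0
G(22) = mex{0,0} = 1
G(23) = mex{1,1} = 0
G(24) = mex{0,0} = 1
G(25) = mex{1,1} = 0
G(26) = mex{0,2} = 1
G(27) = mex{1,0} = 2
G(28) = mex{2,1} = 0
G(29) = mex{0,0} = 1

1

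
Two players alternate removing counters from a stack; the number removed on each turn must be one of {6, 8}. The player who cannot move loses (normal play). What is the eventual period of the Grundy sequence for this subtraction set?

14

G(0) = 0
G(1) = mex{} = 0
G(2) = mex{} = 0
G(3) = mex{} = 0
G(4) = mex{} = 0
G(5) = mex{} = 0
G(6) = mex{0} = 1
G(7) = mex{0} = 1
G(8) = mex{0,0} = 1
G(9) = mex{0,0} = 1
G(10) = mex{0,0} = 1
G(11) = mex{0,0} = 1
G(12) = mex{1,0} = 2
G(13) = mex{1,0} = 2
G(14) = mex{1,1} = 0
G(15) = mex{1,1} = 0
G(16) = mex{1,1} = 0
G(17) = mex{1,1} = 0
G(18) = mex{2,1} = 0
G(19) = mex{2,1} = 0
G(20) = mex{0,2} = 1
G(21) = mex{0,2} = 1
G(22) = mex{0,0} = 1
G(23) = mex{0,0} = 1
G(24) = mex{0,0} = 1
G(25) = mex{0,0} = 1
G(26) = mex{1,0} = 2
G(27) = mex{1,0} = 2
G(28) = mex{1,1} = 0
G(29) = mex{1,1} = 0
G(n+14) = G(n) holds for n = 0,…,7 (a full window of length max(S) = 8), so the sequence is purely periodic with period 14.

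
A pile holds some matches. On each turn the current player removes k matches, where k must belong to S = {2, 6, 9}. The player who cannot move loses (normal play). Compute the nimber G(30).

0

G(0) = 0
G(1) = mex{} = 0
G(2) = mex{0} = 1
G(3) = mex{0} = 1
G(4) = mex{1} = 0
G(5) = mex{1} = 0
G(6) = mex{0,0} = 1
G(7) = mex{0,0} = 1
G(8) = mex{1,1} = 0
G(9) = mex{1,1,0} = 2
G(10) = mex{0,0,0} = 1
G(11) = mex{2,0,1} = 3
G(12) = mex{1,1,1} = 0
G(13) = mex{3,1,0} = 2
G(14) = mex{0,0,0} = 1
G(15) = mex{2,2,1} = 0
G(16) = mex{1,1,1} = 0
G(17) = mex{0,3,0} = 1
G(18) = mex{0,0,2} = 1
G(19) = mex{1,2,1} = 0
G(20) = mex{1,1,3} = 0
G(21) = mex{0,0,0} = 1
G(22) = mex{0,0,2} = 1
G(23) = mex{1,1,1} = 0
G(24) = mex{1,1,0} = 2
G(25) = mex{0,0,0} = 1
G(26) = mex{2,0,1} = 3
G(27) = mex{1,1,1} = 0
G(28) = mex{3,1,0} = 2
G(29) = mex{0,0,0} = 1
G(30) = mex{2,2,1} = 0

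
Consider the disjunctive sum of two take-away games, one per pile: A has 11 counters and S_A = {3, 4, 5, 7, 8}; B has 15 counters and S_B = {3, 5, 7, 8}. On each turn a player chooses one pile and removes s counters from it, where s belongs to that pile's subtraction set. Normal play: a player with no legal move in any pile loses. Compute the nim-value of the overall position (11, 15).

Pile A, S = {3, 4, 5, 7, 8}:
n :  0  1  2  3  4  5  6  7  8  9 10 11
G :  0  0  0  1  1  1  2  2  2  3  3  0
G_A(11) = 0.
Pile B, S = {3, 5, 7, 8}:
n :  0  1  2  3  4  5  6  7  8  9 10 11 12 13 14 15
G :  0  0  0  1  1  1  2  2  2  3  3  0  0  0  1  1
G_B(15) = 1.
Combined Grundy value = 0 ⊕ 1 = 1.

1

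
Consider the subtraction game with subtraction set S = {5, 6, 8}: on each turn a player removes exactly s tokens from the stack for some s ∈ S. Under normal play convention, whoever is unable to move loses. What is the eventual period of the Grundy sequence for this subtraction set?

13

n :  0  1  2  3  4  5  6  7  8  9 10 11 12 13 14 15 16 17 18 19 20 21 22 23 24 25 26 27
G :  0  0  0  0  0  1  1  1  1  1  2  2  2  0  0  0  0  0  1  1  1  1  1  2  2  2  0  0
G(n+13) = G(n) holds for n = 0,…,7 (a full window of length max(S) = 8), so the sequence is purely periodic with period 13.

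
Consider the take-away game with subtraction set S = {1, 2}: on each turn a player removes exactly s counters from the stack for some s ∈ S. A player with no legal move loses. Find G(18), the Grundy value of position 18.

0

G(0) = 0
G(1) = mex{0} = 1
G(2) = mex{1,0} = 2
G(3) = mex{2,1} = 0
G(4) = mex{0,2} = 1
G(5) = mex{1,0} = 2
G(6) = mex{2,1} = 0
G(7) = mex{0,2} = 1
G(8) = mex{1,0} = 2
G(9) = mex{2,1} = 0
G(10) = mex{0,2} = 1
G(11) = mex{1,0} = 2
G(12) = mex{2,1} = 0
G(13) = mex{0,2} = 1
G(14) = mex{1,0} = 2
G(15) = mex{2,1} = 0
G(16) = mex{0,2} = 1
G(17) = mex{1,0} = 2
G(18) = mex{2,1} = 0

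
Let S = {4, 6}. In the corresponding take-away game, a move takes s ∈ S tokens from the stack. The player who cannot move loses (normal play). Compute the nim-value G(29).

2

G(0) = 0
G(1) = mex{} = 0
G(2) = mex{} = 0
G(3) = mex{} = 0
G(4) = mex{0} = 1
G(5) = mex{0} = 1
G(6) = mex{0,0} = 1
G(7) = mex{0,0} = 1
G(8) = mex{1,0} = 2
G(9) = mex{1,0} = 2
G(10) = mex{1,1} = 0
G(11) = mex{1,1} = 0
G(12) = mex{2,1} = 0
G(13) = mex{2,1} = 0
G(14) = mex{0,2} = 1
G(15) = mex{0,2} = 1
G(16) = mex{0,0} = 1
G(17) = mex{0,0} = 1
G(18) = mex{1,0} = 2
G(19) = mex{1,0} = 2
G(20) = mex{1,1} = 0
G(21) = mex{1,1} = 0
G(22) = mex{2,1} = 0
G(23) = mex{2,1} = 0
G(24) = mex{0,2} = 1
G(25) = mex{0,2} = 1
G(26) = mex{0,0} = 1
G(27) = mex{0,0} = 1
G(28) = mex{1,0} = 2
G(29) = mex{1,0} = 2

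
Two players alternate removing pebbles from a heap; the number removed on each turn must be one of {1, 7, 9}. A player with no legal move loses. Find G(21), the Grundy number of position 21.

1

n :  0  1  2  3  4  5  6  7  8  9 10 11 12 13 14 15 16 17 18 19 20 21
G :  0  1  0  1  0  1  0  1  0  1  0  1  0  1  0  1  0  1  0  1  0  1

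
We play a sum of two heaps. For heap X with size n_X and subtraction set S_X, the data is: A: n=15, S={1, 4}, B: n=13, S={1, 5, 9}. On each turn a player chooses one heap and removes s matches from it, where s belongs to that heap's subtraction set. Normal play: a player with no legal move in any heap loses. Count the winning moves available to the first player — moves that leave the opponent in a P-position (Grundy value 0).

Heap A, S = {1, 4}:
n :  0  1  2  3  4  5  6  7  8  9 10 11 12 13 14 15
G :  0  1  0  1  2  0  1  0  1  2  0  1  0  1  2  0
G_A(15) = 0.
Heap B, S = {1, 5, 9}:
n :  0  1  2  3  4  5  6  7  8  9 10 11 12 13
G :  0  1  0  1  0  1  0  1  0  1  0  1  0  1
G_B(13) = 1.
Combined Grundy value = 0 ⊕ 1 = 1.
A winning move leaves total XOR = 0, i.e. changes one component's Grundy value g to g ⊕ X where X is the current total.
Heap A: need g' = 0⊕1 = 1. Options: 15−1→G=2, 15−4→G=1. Hits: 1.
Heap B: need g' = 1⊕1 = 0. Options: 13−1→G=0, 13−5→G=0, 13−9→G=0. Hits: 3.

4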